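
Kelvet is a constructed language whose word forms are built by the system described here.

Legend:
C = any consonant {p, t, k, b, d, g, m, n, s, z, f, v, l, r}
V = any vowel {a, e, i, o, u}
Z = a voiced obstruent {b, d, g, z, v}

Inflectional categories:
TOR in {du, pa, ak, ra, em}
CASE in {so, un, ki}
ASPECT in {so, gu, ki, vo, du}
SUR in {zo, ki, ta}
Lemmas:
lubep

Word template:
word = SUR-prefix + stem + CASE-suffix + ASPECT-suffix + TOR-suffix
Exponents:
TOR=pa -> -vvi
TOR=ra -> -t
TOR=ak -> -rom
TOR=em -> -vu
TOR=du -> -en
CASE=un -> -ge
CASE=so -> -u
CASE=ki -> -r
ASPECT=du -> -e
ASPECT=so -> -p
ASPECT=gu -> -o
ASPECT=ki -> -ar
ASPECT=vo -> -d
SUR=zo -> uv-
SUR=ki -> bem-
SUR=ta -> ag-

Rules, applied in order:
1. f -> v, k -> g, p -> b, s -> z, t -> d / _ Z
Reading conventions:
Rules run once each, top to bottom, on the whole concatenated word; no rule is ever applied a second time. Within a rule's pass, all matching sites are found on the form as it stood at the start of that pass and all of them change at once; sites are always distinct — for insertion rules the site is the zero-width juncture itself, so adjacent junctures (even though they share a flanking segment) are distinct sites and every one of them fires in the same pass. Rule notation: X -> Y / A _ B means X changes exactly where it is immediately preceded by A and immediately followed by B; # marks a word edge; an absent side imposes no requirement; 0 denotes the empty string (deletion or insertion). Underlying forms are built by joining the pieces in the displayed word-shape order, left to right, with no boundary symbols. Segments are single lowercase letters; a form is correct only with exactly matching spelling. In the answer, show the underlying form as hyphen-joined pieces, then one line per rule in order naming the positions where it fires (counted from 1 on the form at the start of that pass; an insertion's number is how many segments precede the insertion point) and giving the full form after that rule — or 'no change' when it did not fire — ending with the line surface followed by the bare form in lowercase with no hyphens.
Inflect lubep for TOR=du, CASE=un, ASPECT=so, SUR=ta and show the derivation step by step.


underlying: ag-lubep-ge-p-en
1. f -> v, k -> g, p -> b, s -> z, t -> d / _ Z: fires at position(s) 7: aglubebgepen
surface: aglubebgepen


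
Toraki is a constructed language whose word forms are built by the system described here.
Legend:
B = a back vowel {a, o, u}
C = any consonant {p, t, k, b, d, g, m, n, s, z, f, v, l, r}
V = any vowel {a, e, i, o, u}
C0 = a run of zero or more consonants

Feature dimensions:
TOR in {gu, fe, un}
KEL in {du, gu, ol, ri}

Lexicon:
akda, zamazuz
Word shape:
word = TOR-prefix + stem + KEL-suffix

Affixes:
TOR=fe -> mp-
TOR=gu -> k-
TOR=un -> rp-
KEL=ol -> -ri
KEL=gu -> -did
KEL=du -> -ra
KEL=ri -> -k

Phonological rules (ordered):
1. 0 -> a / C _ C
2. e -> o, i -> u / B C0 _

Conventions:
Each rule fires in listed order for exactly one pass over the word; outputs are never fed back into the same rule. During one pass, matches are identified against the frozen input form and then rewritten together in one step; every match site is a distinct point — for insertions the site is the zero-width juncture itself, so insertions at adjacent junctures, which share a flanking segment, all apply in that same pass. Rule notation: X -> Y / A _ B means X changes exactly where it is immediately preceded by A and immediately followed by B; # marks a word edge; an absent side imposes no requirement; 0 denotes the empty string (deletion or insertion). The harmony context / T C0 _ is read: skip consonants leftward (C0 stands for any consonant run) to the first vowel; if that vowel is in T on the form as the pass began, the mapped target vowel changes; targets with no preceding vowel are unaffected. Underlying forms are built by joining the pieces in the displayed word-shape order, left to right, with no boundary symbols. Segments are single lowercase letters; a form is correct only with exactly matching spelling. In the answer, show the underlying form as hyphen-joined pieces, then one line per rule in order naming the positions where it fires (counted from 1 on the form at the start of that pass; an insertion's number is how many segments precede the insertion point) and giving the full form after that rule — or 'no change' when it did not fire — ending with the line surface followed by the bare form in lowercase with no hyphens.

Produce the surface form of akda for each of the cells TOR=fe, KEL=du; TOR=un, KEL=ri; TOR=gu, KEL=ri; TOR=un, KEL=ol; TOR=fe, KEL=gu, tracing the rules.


cell TOR=fe, KEL=du:
underlying: mp-akda-ra
1. 0 -> a / C _ C: inserts after position(s) 1, 4: mapakadara
2. e -> o, i -> u / B C0 _: no change
surface: mapakadara

cell TOR=un, KEL=ri:
underlying: rp-akda-k
1. 0 -> a / C _ C: inserts after position(s) 1, 4: rapakadak
2. e -> o, i -> u / B C0 _: no change
surface: rapakadak

cell TOR=gu, KEL=ri:
underlying: k-akda-k
1. 0 -> a / C _ C: inserts after position(s) 3: kakadak
2. e -> o, i -> u / B C0 _: no change
surface: kakadak

cell TOR=un, KEL=ol:
underlying: rp-akda-ri
1. 0 -> a / C _ C: inserts after position(s) 1, 4: rapakadari
2. e -> o, i -> u / B C0 _: fires at position(s) 10: rapakadaru
surface: rapakadaru

cell TOR=fe, KEL=gu:
underlying: mp-akda-did
1. 0 -> a / C _ C: inserts after position(s) 1, 4: mapakadadid
2. e -> o, i -> u / B C0 _: fires at position(s) 10: mapakadadud
surface: mapakadadud


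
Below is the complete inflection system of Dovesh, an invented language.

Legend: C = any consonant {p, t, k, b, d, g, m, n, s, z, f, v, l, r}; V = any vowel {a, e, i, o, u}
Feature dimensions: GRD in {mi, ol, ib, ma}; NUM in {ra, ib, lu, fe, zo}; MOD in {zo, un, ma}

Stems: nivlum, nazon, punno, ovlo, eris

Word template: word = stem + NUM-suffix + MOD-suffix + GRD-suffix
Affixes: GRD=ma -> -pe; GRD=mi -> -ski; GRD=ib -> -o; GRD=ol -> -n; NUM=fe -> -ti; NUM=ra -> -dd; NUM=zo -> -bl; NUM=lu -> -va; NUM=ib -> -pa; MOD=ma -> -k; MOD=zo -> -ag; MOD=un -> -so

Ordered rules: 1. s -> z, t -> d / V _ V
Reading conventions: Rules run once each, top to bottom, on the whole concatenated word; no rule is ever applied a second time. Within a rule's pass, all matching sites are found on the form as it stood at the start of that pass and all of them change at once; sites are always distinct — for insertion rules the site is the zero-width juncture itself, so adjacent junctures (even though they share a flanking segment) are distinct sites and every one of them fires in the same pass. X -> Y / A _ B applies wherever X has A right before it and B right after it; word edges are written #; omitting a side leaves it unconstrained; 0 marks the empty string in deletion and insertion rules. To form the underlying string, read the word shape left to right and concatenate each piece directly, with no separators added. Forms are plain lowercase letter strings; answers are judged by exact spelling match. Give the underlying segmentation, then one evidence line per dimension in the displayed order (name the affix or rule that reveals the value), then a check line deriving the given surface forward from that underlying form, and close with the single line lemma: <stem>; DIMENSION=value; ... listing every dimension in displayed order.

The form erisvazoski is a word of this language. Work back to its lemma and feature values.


underlying: eris-va-so-ski
GRD=mi - signalled by the affix -ski
NUM=lu - signalled by the affix -va
MOD=un - signalled by the affix -so
check: erisvasoski -> erisvazoski
lemma: eris; GRD=mi; NUM=lu; MOD=un


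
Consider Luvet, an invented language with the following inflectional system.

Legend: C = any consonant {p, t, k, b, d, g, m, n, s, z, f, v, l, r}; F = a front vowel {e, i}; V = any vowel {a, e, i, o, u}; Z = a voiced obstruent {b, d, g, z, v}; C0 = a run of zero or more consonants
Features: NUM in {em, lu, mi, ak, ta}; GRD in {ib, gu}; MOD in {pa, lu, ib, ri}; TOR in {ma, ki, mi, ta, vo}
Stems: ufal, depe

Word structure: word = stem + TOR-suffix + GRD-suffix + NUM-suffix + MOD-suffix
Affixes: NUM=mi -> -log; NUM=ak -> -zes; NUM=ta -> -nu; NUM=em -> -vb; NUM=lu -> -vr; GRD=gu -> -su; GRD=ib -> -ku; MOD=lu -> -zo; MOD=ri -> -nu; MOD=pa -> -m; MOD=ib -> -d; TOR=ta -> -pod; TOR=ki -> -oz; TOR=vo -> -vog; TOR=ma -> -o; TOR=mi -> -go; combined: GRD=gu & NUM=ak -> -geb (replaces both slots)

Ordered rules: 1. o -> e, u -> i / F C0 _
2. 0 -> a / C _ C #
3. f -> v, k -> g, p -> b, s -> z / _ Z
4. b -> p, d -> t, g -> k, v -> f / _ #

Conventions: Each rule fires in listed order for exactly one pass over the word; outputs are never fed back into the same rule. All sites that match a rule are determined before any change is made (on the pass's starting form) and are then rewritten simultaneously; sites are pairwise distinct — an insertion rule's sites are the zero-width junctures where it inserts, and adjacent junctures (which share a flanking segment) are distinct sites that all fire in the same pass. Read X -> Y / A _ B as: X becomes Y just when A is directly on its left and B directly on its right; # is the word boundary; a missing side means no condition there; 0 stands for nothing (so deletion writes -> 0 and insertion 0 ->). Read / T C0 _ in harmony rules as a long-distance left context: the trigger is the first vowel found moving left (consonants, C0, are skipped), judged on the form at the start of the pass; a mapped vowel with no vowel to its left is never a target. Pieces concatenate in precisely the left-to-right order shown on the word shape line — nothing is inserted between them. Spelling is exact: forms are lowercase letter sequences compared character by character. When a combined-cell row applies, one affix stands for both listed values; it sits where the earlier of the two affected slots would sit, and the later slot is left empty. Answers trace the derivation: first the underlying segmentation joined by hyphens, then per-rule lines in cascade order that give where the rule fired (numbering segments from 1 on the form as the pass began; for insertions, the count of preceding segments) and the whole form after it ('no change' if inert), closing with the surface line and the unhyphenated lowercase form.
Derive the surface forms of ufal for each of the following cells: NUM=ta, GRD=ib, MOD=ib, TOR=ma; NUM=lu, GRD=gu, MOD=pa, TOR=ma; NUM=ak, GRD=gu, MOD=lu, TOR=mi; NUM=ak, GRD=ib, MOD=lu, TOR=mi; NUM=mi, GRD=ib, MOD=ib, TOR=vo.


cell NUM=ta, GRD=ib, MOD=ib, TOR=ma:
underlying: ufal-o-ku-nu-d
1. o -> e, u -> i / F C0 _: no change
2. 0 -> a / C _ C #: no change
3. f -> v, k -> g, p -> b, s -> z / _ Z: no change
4. b -> p, d -> t, g -> k, v -> f / _ #: fires at position(s) 10: ufalokunut
surface: ufalokunut

cell NUM=lu, GRD=gu, MOD=pa, TOR=ma:
underlying: ufal-o-su-vr-m
1. o -> e, u -> i / F C0 _: no change
2. 0 -> a / C _ C #: inserts after position(s) 9: ufalosuvram
3. f -> v, k -> g, p -> b, s -> z / _ Z: no change
4. b -> p, d -> t, g -> k, v -> f / _ #: no change
surface: ufalosuvram

cell NUM=ak, GRD=gu, MOD=lu, TOR=mi:
underlying: ufal-go-geb-zo
1. o -> e, u -> i / F C0 _: fires at position(s) 11: ufalgogebze
2. 0 -> a / C _ C #: no change
3. f -> v, k -> g, p -> b, s -> z / _ Z: no change
4. b -> p, d -> t, g -> k, v -> f / _ #: no change
surface: ufalgogebze

cell NUM=ak, GRD=ib, MOD=lu, TOR=mi:
underlying: ufal-go-ku-zes-zo
1. o -> e, u -> i / F C0 _: fires at position(s) 13: ufalgokuzesze
2. 0 -> a / C _ C #: no change
3. f -> v, k -> g, p -> b, s -> z / _ Z: fires at position(s) 11: ufalgokuzezze
4. b -> p, d -> t, g -> k, v -> f / _ #: no change
surface: ufalgokuzezze

cell NUM=mi, GRD=ib, MOD=ib, TOR=vo:
underlying: ufal-vog-ku-log-d
1. o -> e, u -> i / F C0 _: no change
2. 0 -> a / C _ C #: inserts after position(s) 12: ufalvogkulogad
3. f -> v, k -> g, p -> b, s -> z / _ Z: no change
4. b -> p, d -> t, g -> k, v -> f / _ #: fires at position(s) 14: ufalvogkulogat
surface: ufalvogkulogat


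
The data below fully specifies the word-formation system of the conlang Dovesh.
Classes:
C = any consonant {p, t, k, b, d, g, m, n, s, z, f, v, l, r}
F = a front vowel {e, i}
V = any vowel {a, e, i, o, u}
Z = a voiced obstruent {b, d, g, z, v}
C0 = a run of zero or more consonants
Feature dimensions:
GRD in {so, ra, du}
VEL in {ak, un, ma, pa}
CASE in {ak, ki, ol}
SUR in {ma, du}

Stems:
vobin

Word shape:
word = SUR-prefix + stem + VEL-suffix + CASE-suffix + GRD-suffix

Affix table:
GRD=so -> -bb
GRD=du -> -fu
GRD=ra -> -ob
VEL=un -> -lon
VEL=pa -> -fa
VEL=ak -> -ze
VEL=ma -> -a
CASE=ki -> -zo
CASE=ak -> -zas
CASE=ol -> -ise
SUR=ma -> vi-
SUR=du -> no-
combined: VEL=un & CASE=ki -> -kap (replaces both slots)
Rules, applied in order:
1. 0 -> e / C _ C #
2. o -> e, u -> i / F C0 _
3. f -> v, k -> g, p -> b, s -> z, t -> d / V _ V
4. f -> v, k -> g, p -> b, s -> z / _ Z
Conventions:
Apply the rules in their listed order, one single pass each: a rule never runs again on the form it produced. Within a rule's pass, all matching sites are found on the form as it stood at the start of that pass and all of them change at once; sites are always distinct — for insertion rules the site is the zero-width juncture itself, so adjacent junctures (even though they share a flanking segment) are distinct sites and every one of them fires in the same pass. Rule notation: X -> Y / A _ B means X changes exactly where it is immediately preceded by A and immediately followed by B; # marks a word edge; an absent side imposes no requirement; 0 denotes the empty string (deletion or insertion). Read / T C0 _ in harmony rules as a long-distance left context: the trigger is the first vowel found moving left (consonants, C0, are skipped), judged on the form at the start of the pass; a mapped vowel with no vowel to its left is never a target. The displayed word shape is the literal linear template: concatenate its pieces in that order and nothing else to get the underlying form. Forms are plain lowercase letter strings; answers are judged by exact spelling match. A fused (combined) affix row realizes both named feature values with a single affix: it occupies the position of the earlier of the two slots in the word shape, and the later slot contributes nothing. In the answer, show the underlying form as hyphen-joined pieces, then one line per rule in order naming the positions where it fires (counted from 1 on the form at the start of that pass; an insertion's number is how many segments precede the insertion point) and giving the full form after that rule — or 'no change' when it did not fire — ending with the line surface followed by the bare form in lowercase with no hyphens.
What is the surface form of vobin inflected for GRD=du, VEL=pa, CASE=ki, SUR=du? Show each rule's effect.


underlying: no-vobin-fa-zo-fu
1. 0 -> e / C _ C #: no change
2. o -> e, u -> i / F C0 _: no change
3. f -> v, k -> g, p -> b, s -> z, t -> d / V _ V: fires at position(s) 12: novobinfazovu
4. f -> v, k -> g, p -> b, s -> z / _ Z: no change
surface: novobinfazovu


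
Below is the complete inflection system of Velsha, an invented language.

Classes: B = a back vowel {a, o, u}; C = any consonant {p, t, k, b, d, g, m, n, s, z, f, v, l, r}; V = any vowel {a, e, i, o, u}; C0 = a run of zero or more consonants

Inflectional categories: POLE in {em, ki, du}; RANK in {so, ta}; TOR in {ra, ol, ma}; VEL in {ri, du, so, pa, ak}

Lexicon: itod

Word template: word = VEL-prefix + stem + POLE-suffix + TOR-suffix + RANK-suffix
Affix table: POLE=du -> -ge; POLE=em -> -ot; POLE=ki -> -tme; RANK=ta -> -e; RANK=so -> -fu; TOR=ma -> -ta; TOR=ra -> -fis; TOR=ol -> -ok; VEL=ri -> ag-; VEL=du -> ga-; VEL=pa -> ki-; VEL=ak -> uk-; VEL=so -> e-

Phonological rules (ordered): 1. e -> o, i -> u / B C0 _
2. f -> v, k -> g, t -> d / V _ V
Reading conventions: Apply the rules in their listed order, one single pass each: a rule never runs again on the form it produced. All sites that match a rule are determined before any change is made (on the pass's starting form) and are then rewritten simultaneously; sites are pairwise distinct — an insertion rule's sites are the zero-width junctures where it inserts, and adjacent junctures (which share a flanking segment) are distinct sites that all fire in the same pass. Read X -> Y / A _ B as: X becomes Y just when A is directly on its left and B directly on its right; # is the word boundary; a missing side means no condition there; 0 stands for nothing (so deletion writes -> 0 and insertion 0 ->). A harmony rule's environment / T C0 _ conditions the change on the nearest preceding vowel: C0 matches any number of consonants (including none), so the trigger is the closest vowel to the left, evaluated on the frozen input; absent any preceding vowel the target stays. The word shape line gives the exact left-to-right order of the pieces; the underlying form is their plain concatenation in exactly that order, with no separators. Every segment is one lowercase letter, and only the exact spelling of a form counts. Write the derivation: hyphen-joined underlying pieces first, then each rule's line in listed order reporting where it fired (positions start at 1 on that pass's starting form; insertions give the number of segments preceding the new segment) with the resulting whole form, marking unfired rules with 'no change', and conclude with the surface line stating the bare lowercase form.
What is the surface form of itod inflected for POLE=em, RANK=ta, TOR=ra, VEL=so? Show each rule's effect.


underlying: e-itod-ot-fis-e
1. e -> o, i -> u / B C0 _: fires at position(s) 9: eitodotfuse
2. f -> v, k -> g, t -> d / V _ V: fires at position(s) 3: eidodotfuse
surface: eidodotfuse


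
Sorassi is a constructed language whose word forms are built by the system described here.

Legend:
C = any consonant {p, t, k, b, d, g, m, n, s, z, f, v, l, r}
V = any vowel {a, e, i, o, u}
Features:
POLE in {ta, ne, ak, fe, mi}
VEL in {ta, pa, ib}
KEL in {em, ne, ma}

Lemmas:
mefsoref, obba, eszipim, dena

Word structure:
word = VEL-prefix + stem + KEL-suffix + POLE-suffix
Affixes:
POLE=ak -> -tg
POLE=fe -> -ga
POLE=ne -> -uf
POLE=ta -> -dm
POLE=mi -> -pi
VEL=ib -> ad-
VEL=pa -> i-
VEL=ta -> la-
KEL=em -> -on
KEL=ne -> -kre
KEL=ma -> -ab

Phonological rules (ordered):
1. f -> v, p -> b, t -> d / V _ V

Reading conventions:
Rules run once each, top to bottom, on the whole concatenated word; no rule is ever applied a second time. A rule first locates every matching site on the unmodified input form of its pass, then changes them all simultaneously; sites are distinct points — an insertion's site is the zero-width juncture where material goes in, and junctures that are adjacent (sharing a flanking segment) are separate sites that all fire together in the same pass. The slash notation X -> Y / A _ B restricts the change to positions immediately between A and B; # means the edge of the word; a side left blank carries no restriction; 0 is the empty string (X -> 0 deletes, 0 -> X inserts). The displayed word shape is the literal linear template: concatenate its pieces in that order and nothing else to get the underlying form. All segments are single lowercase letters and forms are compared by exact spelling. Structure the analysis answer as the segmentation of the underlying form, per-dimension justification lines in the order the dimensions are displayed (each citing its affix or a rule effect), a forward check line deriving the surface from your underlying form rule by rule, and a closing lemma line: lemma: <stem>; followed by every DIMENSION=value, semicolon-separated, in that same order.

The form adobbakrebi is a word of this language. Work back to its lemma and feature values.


underlying: ad-obba-kre-pi
POLE=mi - signalled by the affix -pi
VEL=ib - signalled by the affix ad-
KEL=ne - signalled by the affix -kre
check: adobbakrepi -> adobbakrebi
lemma: obba; POLE=mi; VEL=ib; KEL=ne


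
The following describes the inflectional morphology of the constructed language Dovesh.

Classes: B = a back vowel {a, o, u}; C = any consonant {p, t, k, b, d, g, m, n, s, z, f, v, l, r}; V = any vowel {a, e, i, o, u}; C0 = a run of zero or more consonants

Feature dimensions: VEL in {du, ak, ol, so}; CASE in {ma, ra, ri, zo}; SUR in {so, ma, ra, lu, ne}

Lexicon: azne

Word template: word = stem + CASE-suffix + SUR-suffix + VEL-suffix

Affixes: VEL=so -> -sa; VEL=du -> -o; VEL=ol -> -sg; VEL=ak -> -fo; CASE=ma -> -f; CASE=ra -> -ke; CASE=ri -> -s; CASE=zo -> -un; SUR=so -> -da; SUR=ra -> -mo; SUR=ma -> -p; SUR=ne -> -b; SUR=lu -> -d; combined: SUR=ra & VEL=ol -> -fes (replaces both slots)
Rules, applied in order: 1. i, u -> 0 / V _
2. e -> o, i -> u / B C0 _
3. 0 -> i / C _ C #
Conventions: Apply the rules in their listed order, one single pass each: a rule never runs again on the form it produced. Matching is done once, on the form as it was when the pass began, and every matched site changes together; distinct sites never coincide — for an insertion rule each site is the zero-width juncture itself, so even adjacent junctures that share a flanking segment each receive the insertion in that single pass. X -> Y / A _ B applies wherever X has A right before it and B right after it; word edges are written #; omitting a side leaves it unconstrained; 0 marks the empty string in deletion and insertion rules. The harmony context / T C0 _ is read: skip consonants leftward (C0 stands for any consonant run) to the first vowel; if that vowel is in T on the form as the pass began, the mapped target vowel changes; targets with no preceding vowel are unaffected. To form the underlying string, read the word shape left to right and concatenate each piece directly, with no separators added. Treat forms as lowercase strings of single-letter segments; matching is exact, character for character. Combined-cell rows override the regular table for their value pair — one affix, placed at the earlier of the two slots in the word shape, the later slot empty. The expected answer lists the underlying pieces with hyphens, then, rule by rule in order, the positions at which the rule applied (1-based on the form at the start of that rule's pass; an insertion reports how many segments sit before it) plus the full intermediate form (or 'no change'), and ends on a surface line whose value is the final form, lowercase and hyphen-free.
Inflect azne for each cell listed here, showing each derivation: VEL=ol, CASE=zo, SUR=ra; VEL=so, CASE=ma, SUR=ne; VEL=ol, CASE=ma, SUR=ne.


cell VEL=ol, CASE=zo, SUR=ra:
underlying: azne-un-fes
1. i, u -> 0 / V _: fires at position(s) 5: aznenfes
2. e -> o, i -> u / B C0 _: fires at position(s) 4: aznonfes
3. 0 -> i / C _ C #: no change
surface: aznonfes

cell VEL=so, CASE=ma, SUR=ne:
underlying: azne-f-b-sa
1. i, u -> 0 / V _: no change
2. e -> o, i -> u / B C0 _: fires at position(s) 4: aznofbsa
3. 0 -> i / C _ C #: no change
surface: aznofbsa

cell VEL=ol, CASE=ma, SUR=ne:
underlying: azne-f-b-sg
1. i, u -> 0 / V _: no change
2. e -> o, i -> u / B C0 _: fires at position(s) 4: aznofbsg
3. 0 -> i / C _ C #: inserts after position(s) 7: aznofbsig
surface: aznofbsig


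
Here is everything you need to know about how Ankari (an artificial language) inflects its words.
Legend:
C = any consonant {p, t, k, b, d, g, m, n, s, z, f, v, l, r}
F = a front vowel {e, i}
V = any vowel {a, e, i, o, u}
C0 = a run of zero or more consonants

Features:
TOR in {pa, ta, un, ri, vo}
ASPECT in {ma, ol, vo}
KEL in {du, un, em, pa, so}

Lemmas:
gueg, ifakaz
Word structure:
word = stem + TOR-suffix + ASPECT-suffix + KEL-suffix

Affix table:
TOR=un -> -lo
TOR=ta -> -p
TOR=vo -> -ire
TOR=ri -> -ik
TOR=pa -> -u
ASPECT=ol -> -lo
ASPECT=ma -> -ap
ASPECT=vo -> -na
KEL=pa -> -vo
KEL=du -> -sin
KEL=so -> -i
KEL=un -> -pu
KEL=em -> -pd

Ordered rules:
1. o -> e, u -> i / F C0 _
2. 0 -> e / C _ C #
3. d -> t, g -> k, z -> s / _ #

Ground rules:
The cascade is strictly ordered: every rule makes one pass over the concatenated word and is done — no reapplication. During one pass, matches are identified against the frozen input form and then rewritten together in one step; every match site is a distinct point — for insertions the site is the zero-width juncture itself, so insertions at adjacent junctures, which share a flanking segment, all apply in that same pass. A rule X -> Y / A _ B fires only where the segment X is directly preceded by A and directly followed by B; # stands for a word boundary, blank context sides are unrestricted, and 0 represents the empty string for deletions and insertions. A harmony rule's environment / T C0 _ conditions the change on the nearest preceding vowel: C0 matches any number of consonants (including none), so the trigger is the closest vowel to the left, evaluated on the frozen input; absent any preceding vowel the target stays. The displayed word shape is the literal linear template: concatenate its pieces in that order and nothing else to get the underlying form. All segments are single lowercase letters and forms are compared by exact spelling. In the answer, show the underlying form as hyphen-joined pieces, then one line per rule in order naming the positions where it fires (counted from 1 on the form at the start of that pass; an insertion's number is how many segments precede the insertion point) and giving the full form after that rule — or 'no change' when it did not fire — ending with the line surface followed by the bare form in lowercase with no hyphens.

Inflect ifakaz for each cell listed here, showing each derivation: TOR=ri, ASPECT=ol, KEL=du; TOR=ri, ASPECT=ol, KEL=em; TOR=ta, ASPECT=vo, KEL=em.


cell TOR=ri, ASPECT=ol, KEL=du:
underlying: ifakaz-ik-lo-sin
1. o -> e, u -> i / F C0 _: fires at position(s) 10: ifakaziklesin
2. 0 -> e / C _ C #: no change
3. d -> t, g -> k, z -> s / _ #: no change
surface: ifakaziklesin

cell TOR=ri, ASPECT=ol, KEL=em:
underlying: ifakaz-ik-lo-pd
1. o -> e, u -> i / F C0 _: fires at position(s) 10: ifakaziklepd
2. 0 -> e / C _ C #: inserts after position(s) 11: ifakazikleped
3. d -> t, g -> k, z -> s / _ #: fires at position(s) 13: ifakaziklepet
surface: ifakaziklepet

cell TOR=ta, ASPECT=vo, KEL=em:
underlying: ifakaz-p-na-pd
1. o -> e, u -> i / F C0 _: no change
2. 0 -> e / C _ C #: inserts after position(s) 10: ifakazpnaped
3. d -> t, g -> k, z -> s / _ #: fires at position(s) 12: ifakazpnapet
surface: ifakazpnapet


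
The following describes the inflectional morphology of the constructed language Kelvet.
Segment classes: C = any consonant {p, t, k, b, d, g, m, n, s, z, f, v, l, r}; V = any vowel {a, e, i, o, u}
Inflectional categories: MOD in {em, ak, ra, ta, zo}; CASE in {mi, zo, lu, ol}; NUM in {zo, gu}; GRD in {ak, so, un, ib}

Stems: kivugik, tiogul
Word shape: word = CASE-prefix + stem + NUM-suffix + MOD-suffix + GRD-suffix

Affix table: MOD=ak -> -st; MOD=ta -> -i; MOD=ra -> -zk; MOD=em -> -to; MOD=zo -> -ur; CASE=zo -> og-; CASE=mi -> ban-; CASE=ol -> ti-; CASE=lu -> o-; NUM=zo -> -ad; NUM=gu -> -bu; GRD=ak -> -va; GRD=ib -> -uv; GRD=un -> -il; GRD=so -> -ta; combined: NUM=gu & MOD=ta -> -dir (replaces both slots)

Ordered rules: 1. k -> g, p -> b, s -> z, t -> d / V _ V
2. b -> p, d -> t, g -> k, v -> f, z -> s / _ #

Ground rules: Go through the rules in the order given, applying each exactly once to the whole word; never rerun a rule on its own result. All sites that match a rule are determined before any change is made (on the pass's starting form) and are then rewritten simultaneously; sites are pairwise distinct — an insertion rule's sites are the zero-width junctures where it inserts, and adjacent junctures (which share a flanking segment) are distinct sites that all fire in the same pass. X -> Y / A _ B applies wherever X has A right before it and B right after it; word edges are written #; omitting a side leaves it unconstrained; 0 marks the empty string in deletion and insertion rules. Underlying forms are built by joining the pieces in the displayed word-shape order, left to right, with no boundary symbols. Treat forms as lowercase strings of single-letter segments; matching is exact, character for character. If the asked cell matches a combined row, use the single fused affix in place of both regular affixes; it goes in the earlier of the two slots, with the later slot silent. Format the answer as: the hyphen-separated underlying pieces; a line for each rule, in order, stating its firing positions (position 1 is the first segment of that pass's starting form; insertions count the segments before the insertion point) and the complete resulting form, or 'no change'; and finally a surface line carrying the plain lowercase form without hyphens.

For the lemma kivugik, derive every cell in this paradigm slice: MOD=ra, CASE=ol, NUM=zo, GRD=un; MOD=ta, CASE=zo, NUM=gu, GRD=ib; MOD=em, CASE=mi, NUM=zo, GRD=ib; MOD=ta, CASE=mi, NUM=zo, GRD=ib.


cell MOD=ra, CASE=ol, NUM=zo, GRD=un:
underlying: ti-kivugik-ad-zk-il
1. k -> g, p -> b, s -> z, t -> d / V _ V: fires at position(s) 3, 9: tigivugigadzkil
2. b -> p, d -> t, g -> k, v -> f, z -> s / _ #: no change
surface: tigivugigadzkil

cell MOD=ta, CASE=zo, NUM=gu, GRD=ib:
underlying: og-kivugik-dir-uv
1. k -> g, p -> b, s -> z, t -> d / V _ V: no change
2. b -> p, d -> t, g -> k, v -> f, z -> s / _ #: fires at position(s) 14: ogkivugikdiruf
surface: ogkivugikdiruf

cell MOD=em, CASE=mi, NUM=zo, GRD=ib:
underlying: ban-kivugik-ad-to-uv
1. k -> g, p -> b, s -> z, t -> d / V _ V: fires at position(s) 10: bankivugigadtouv
2. b -> p, d -> t, g -> k, v -> f, z -> s / _ #: fires at position(s) 16: bankivugigadtouf
surface: bankivugigadtouf

cell MOD=ta, CASE=mi, NUM=zo, GRD=ib:
underlying: ban-kivugik-ad-i-uv
1. k -> g, p -> b, s -> z, t -> d / V _ V: fires at position(s) 10: bankivugigadiuv
2. b -> p, d -> t, g -> k, v -> f, z -> s / _ #: fires at position(s) 15: bankivugigadiuf
surface: bankivugigadiuf


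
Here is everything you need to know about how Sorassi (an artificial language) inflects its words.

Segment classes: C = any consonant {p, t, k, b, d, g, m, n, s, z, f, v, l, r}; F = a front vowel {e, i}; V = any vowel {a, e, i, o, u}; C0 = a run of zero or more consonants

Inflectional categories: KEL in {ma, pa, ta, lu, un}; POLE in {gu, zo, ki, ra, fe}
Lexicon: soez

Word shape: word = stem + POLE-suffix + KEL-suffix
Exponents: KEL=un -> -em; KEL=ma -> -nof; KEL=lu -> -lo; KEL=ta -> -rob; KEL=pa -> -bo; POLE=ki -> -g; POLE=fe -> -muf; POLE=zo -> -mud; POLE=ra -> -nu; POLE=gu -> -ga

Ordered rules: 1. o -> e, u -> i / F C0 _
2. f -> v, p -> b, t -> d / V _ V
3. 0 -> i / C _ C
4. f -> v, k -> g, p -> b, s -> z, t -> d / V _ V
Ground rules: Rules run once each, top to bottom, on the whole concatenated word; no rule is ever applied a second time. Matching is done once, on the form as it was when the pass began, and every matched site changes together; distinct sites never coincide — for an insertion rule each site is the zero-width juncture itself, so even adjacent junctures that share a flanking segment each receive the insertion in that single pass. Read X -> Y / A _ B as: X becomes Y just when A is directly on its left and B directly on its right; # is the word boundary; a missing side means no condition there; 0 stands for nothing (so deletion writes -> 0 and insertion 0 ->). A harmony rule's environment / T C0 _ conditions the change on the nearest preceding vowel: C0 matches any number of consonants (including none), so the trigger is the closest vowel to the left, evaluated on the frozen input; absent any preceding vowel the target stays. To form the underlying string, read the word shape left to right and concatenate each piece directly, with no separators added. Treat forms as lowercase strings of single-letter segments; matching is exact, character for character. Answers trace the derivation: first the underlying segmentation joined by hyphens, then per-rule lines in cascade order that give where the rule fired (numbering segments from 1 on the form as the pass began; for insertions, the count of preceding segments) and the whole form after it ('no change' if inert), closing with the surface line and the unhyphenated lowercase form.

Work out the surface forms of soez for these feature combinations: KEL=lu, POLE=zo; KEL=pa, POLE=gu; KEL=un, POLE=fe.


cell KEL=lu, POLE=zo:
underlying: soez-mud-lo
1. o -> e, u -> i / F C0 _: fires at position(s) 6: soezmidlo
2. f -> v, p -> b, t -> d / V _ V: no change
3. 0 -> i / C _ C: inserts after position(s) 4, 7: soezimidilo
4. f -> v, k -> g, p -> b, s -> z, t -> d / V _ V: no change
surface: soezimidilo

cell KEL=pa, POLE=gu:
underlying: soez-ga-bo
1. o -> e, u -> i / F C0 _: no change
2. f -> v, p -> b, t -> d / V _ V: no change
3. 0 -> i / C _ C: inserts after position(s) 4: soezigabo
4. f -> v, k -> g, p -> b, s -> z, t -> d / V _ V: no change
surface: soezigabo

cell KEL=un, POLE=fe:
underlying: soez-muf-em
1. o -> e, u -> i / F C0 _: fires at position(s) 6: soezmifem
2. f -> v, p -> b, t -> d / V _ V: fires at position(s) 7: soezmivem
3. 0 -> i / C _ C: inserts after position(s) 4: soezimivem
4. f -> v, k -> g, p -> b, s -> z, t -> d / V _ V: no change
surface: soezimivem


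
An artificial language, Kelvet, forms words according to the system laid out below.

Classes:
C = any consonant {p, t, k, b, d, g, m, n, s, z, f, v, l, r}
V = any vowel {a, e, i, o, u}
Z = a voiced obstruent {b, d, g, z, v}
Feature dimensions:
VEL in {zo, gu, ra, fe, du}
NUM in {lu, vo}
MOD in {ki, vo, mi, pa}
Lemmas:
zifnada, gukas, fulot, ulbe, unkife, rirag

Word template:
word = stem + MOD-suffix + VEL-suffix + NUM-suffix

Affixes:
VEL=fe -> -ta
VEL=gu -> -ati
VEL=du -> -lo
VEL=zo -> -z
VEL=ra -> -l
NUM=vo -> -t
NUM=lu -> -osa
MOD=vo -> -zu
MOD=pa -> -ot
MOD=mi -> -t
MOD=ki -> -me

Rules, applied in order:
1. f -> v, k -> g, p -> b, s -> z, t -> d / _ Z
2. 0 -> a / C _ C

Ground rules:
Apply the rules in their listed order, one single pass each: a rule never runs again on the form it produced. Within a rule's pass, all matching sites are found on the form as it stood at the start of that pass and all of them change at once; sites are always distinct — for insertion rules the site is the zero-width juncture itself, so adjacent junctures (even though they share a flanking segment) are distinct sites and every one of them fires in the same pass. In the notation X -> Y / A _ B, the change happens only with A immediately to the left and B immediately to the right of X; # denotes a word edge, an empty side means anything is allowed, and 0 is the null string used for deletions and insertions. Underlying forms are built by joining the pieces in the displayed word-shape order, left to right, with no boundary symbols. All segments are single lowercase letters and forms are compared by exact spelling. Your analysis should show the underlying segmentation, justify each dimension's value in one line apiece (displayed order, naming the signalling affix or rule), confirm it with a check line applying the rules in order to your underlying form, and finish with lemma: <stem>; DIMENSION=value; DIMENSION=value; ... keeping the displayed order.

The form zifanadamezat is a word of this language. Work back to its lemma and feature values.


underlying: zifnada-me-z-t
VEL=zo - signalled by the affix -z
NUM=vo - signalled by the affix -t
MOD=ki - signalled by the affix -me
check: zifnadamezt -> zifnadamezt -> zifanadamezat
lemma: zifnada; VEL=zo; NUM=vo; MOD=ki


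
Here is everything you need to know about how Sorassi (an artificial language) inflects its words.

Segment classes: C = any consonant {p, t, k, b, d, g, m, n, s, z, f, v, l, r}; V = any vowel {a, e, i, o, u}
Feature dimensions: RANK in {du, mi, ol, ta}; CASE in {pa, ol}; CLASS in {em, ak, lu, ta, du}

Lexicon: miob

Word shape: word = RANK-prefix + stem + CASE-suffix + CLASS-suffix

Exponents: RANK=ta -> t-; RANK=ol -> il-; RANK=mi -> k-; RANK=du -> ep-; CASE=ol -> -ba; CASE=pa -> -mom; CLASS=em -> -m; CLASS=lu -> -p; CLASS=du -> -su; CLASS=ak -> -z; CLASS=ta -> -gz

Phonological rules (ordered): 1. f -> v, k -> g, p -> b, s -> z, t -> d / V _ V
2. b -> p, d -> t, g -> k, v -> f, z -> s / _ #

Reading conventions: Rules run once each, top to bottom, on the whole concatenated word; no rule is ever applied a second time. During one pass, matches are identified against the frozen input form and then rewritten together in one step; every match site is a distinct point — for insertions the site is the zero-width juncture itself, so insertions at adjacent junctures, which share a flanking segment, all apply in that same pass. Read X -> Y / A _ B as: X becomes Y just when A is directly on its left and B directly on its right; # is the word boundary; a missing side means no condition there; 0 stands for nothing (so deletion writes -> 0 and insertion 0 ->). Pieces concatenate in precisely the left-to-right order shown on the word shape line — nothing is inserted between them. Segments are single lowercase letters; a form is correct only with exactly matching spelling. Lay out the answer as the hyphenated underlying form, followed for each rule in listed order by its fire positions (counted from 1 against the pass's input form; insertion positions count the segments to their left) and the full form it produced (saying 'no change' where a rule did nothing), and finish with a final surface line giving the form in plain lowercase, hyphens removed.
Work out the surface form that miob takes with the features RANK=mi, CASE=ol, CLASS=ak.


underlying: k-miob-ba-z
1. f -> v, k -> g, p -> b, s -> z, t -> d / V _ V: no change
2. b -> p, d -> t, g -> k, v -> f, z -> s / _ #: fires at position(s) 8: kmiobbas
surface: kmiobbas


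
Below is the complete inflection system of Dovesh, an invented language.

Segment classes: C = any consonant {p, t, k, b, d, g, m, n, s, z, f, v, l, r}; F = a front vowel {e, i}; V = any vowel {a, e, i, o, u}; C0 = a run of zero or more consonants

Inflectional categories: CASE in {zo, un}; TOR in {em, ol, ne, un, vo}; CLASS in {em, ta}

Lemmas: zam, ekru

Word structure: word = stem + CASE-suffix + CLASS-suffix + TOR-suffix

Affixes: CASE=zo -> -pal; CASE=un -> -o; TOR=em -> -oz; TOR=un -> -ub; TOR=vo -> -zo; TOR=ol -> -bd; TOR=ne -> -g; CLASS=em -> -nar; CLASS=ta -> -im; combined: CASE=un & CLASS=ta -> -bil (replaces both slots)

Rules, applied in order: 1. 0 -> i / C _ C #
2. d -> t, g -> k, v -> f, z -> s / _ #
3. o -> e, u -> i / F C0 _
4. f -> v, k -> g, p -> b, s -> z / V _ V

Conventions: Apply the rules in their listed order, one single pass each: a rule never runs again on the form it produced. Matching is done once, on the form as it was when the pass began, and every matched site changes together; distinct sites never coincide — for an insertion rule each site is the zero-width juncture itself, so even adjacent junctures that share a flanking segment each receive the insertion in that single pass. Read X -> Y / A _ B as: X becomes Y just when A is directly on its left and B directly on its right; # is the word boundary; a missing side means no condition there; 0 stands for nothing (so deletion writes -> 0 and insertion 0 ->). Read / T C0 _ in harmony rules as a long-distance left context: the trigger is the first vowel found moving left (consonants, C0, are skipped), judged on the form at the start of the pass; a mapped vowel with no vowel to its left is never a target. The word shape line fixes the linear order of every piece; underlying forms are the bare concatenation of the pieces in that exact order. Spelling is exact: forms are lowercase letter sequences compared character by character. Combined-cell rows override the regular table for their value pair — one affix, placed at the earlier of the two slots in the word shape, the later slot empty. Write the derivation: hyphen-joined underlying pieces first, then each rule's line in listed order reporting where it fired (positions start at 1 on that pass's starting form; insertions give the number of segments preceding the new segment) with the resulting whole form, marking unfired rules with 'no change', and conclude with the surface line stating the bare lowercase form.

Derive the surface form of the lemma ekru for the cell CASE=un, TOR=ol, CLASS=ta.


underlying: ekru-bil-bd
1. 0 -> i / C _ C #: inserts after position(s) 8: ekrubilbid
2. d -> t, g -> k, v -> f, z -> s / _ #: fires at position(s) 10: ekrubilbit
3. o -> e, u -> i / F C0 _: fires at position(s) 4: ekribilbit
4. f -> v, k -> g, p -> b, s -> z / V _ V: no change
surface: ekribilbit
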